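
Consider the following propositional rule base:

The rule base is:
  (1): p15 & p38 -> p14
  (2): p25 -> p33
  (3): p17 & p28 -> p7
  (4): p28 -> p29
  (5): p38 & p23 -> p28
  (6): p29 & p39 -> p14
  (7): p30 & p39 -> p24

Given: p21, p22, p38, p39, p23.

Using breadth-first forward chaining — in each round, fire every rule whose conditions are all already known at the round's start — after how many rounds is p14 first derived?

3

Round 1: (5) [p38 & p23 -> p28]. New: p28.
Round 2: (4) [p28 -> p29]. New: p29.
Round 3: (6) [p29 & p39 -> p14]. New: p14.
p14 first appears in round 3.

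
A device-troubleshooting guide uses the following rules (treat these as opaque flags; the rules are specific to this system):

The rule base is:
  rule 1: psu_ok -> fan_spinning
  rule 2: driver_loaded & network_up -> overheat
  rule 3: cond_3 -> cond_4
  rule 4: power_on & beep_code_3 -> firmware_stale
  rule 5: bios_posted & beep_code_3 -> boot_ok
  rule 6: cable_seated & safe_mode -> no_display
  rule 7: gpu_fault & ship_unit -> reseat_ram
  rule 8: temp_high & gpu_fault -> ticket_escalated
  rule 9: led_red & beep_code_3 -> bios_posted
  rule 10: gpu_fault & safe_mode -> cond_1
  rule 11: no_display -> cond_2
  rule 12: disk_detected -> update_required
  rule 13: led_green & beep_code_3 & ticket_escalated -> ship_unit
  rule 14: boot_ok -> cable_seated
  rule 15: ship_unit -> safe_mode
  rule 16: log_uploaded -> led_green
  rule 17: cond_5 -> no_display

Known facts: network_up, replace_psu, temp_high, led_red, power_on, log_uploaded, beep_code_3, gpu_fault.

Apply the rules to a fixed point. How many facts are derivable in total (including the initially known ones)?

20

Round 1: rule 4 [power_on & beep_code_3 -> firmware_stale]; rule 8 [temp_high & gpu_fault -> ticket_escalated]; rule 9 [led_red & beep_code_3 -> bios_posted]; rule 16 [log_uploaded -> led_green]. New: firmware_stale, ticket_escalated, bios_posted, led_green.
Round 2: rule 5 [bios_posted & beep_code_3 -> boot_ok]; rule 13 [led_green & beep_code_3 & ticket_escalated -> ship_unit]. New: boot_ok, ship_unit.
Round 3: rule 7 [gpu_fault & ship_unit -> reseat_ram]; rule 14 [boot_ok -> cable_seated]; rule 15 [ship_unit -> safe_mode]. New: reseat_ram, cable_seated, safe_mode.
Round 4: rule 6 [cable_seated & safe_mode -> no_display]; rule 10 [gpu_fault & safe_mode -> cond_1]. New: no_display, cond_1.
Round 5: rule 11 [no_display -> cond_2]. New: cond_2.
Closure: {beep_code_3, bios_posted, boot_ok, cable_seated, cond_1, cond_2, firmware_stale, gpu_fault, led_green, led_red, log_uploaded, network_up, no_display, power_on, replace_psu, reseat_ram, safe_mode, ship_unit, temp_high, ticket_escalated} — 20 facts.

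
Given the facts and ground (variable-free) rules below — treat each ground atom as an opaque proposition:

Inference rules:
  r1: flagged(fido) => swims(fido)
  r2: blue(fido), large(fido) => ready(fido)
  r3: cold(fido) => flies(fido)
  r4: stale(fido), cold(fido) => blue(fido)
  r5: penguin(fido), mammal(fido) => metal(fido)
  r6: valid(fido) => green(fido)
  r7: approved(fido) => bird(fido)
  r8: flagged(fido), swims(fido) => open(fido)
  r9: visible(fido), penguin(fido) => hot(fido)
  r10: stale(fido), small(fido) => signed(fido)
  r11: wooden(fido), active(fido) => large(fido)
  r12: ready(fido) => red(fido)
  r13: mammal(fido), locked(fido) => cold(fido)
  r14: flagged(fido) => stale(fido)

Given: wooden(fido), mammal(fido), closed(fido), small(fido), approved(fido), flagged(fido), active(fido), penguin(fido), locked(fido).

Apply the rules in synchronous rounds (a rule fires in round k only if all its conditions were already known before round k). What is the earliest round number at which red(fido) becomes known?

Round 1 fires r1, r5, r7, r11, r13, r14, giving swims(fido), metal(fido), bird(fido), large(fido), cold(fido), stale(fido).
Round 2 fires r3, r4, r8, r10, giving flies(fido), blue(fido), open(fido), signed(fido).
Round 3 fires r2, giving ready(fido).
Round 4 fires r12, giving red(fido).
red(fido) first appears in round 4.

4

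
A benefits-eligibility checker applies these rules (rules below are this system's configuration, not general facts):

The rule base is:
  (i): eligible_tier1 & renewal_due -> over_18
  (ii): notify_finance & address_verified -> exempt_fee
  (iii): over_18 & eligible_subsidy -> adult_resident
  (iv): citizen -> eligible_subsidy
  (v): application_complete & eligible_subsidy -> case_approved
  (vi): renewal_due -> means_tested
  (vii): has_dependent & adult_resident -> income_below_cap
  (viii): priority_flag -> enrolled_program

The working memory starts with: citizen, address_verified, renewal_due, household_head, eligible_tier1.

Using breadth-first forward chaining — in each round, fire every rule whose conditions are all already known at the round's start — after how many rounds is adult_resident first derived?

2

Round 1: (i) [eligible_tier1 & renewal_due -> over_18]; (iv) [citizen -> eligible_subsidy]; (vi) [renewal_due -> means_tested]. Adds over_18, eligible_subsidy, means_tested.
Round 2: (iii) [over_18 & eligible_subsidy -> adult_resident]. Adds adult_resident.
adult_resident first appears in round 2.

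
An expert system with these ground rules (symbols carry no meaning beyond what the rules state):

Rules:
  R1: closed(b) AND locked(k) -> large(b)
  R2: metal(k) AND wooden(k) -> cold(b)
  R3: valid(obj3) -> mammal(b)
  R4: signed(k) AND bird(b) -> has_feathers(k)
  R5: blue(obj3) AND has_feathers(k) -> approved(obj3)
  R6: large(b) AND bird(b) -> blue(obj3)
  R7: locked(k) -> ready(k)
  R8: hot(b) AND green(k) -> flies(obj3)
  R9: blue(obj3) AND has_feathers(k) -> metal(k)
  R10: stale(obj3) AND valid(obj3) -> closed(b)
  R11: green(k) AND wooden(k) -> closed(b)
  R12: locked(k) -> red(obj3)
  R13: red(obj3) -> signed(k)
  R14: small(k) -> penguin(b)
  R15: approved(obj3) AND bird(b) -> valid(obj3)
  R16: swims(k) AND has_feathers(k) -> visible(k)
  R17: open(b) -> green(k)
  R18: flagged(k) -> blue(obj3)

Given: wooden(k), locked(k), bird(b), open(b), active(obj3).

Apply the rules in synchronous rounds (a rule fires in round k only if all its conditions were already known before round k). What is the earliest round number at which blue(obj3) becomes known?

Round 1: R7 [locked(k) -> ready(k)]; R12 [locked(k) -> red(obj3)]; R17 [open(b) -> green(k)]. New: ready(k), red(obj3), green(k).
Round 2: R11 [green(k) AND wooden(k) -> closed(b)]; R13 [red(obj3) -> signed(k)]. New: closed(b), signed(k).
Round 3: R1 [closed(b) AND locked(k) -> large(b)]; R4 [signed(k) AND bird(b) -> has_feathers(k)]. New: large(b), has_feathers(k).
Round 4: R6 [large(b) AND bird(b) -> blue(obj3)]. New: blue(obj3).
blue(obj3) first appears in round 4.

4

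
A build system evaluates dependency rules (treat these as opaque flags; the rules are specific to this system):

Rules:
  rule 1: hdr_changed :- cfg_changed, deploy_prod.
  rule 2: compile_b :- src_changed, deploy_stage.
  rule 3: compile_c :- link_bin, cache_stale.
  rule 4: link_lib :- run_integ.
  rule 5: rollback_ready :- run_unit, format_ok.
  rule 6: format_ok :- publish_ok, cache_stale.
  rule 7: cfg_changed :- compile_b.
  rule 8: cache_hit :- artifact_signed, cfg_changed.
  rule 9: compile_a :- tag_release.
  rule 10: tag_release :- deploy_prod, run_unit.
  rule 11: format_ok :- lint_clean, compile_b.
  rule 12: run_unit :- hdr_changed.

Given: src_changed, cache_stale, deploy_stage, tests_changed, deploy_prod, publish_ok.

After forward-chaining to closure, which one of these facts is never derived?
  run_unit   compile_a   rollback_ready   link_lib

link_lib

Round 1: rule 2 [compile_b :- src_changed, deploy_stage.]; rule 6 [format_ok :- publish_ok, cache_stale.]. Adds compile_b, format_ok.
Round 2: rule 7 [cfg_changed :- compile_b.]. Adds cfg_changed.
Round 3: rule 1 [hdr_changed :- cfg_changed, deploy_prod.]. Adds hdr_changed.
Round 4: rule 12 [run_unit :- hdr_changed.]. Adds run_unit.
Round 5: rule 5 [rollback_ready :- run_unit, format_ok.]; rule 10 [tag_release :- deploy_prod, run_unit.]. Adds rollback_ready, tag_release.
Round 6: rule 9 [compile_a :- tag_release.]. Adds compile_a.
Derived: run_unit (round 4), rollback_ready (round 5), compile_a (round 6). link_lib never appears in any round.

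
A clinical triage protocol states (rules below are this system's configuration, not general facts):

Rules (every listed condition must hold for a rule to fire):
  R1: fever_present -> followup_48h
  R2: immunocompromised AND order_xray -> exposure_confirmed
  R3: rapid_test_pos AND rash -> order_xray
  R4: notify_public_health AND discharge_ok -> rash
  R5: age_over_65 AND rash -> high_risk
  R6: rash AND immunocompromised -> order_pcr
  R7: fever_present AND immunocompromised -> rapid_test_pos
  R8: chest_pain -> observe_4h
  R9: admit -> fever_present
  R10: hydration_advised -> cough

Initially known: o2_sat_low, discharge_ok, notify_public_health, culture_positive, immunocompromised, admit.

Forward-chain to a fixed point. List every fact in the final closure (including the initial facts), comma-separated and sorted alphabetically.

admit, culture_positive, discharge_ok, exposure_confirmed, fever_present, followup_48h, immunocompromised, notify_public_health, o2_sat_low, order_pcr, order_xray, rapid_test_pos, rash

[1] R4 [notify_public_health AND discharge_ok -> rash]; R9 [admit -> fever_present]. ⇒ new: rash, fever_present.
[2] R1 [fever_present -> followup_48h]; R6 [rash AND immunocompromised -> order_pcr]; R7 [fever_present AND immunocompromised -> rapid_test_pos]. ⇒ new: followup_48h, order_pcr, rapid_test_pos.
[3] R3 [rapid_test_pos AND rash -> order_xray]. ⇒ new: order_xray.
[4] R2 [immunocompromised AND order_xray -> exposure_confirmed]. ⇒ new: exposure_confirmed.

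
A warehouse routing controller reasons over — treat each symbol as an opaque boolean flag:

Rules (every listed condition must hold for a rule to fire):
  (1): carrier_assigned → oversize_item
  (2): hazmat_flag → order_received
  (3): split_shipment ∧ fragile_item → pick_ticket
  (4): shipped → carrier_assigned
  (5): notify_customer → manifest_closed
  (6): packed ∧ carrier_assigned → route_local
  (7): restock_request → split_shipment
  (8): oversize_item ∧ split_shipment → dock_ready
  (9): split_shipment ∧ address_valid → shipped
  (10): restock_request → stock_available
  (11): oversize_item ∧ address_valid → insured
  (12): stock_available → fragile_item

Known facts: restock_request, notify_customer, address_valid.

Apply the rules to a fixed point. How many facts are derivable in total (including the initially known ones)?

13

Round 1: (5) [notify_customer → manifest_closed]; (7) [restock_request → split_shipment]; (10) [restock_request → stock_available]. New: manifest_closed, split_shipment, stock_available.
Round 2: (9) [split_shipment ∧ address_valid → shipped]; (12) [stock_available → fragile_item]. New: shipped, fragile_item.
Round 3: (3) [split_shipment ∧ fragile_item → pick_ticket]; (4) [shipped → carrier_assigned]. New: pick_ticket, carrier_assigned.
Round 4: (1) [carrier_assigned → oversize_item]. New: oversize_item.
Round 5: (8) [oversize_item ∧ split_shipment → dock_ready]; (11) [oversize_item ∧ address_valid → insured]. New: dock_ready, insured.
Closure: {address_valid, carrier_assigned, dock_ready, fragile_item, insured, manifest_closed, notify_customer, oversize_item, pick_ticket, restock_request, shipped, split_shipment, stock_available} — 13 facts.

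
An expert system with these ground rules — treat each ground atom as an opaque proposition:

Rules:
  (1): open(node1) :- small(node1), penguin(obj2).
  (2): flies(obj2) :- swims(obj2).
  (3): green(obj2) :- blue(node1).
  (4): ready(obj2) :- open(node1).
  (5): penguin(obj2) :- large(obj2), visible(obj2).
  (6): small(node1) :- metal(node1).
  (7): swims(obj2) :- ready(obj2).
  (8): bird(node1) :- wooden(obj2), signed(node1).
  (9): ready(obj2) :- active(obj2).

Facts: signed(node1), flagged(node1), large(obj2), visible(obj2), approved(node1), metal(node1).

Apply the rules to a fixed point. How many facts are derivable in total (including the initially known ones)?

12

Round 1 fires (5), (6), giving penguin(obj2), small(node1).
Round 2 fires (1), giving open(node1).
Round 3 fires (4), giving ready(obj2).
Round 4 fires (7), giving swims(obj2).
Round 5 fires (2), giving flies(obj2).
Closure: {approved(node1), flagged(node1), flies(obj2), large(obj2), metal(node1), open(node1), penguin(obj2), ready(obj2), signed(node1), small(node1), swims(obj2), visible(obj2)} — 12 facts.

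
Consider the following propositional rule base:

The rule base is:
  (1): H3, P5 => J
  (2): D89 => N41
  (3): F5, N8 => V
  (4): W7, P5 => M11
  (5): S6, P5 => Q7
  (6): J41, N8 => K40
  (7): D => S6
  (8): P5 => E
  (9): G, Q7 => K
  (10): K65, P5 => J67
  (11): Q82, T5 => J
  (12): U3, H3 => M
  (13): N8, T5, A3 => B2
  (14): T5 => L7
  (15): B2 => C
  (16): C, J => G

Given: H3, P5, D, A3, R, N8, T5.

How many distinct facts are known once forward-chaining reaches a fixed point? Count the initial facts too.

Round 1 — (1), (7), (8), (13), (14), derive J, S6, E, B2, L7.
Round 2 — (5), (15), derive Q7, C.
Round 3 — (16), derive G.
Round 4 — (9), derive K.
Closure: {A3, B2, C, D, E, G, H3, J, K, L7, N8, P5, Q7, R, S6, T5} — 16 facts.

16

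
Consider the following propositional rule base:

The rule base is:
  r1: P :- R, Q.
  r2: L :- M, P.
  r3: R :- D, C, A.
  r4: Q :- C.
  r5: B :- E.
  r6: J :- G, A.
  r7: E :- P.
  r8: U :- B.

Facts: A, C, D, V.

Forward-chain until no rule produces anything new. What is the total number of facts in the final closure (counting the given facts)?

10

Round 1: r3 [R :- D, C, A.]; r4 [Q :- C.]. New: R, Q.
Round 2: r1 [P :- R, Q.]. New: P.
Round 3: r7 [E :- P.]. New: E.
Round 4: r5 [B :- E.]. New: B.
Round 5: r8 [U :- B.]. New: U.
Closure: {A, B, C, D, E, P, Q, R, U, V} — 10 facts.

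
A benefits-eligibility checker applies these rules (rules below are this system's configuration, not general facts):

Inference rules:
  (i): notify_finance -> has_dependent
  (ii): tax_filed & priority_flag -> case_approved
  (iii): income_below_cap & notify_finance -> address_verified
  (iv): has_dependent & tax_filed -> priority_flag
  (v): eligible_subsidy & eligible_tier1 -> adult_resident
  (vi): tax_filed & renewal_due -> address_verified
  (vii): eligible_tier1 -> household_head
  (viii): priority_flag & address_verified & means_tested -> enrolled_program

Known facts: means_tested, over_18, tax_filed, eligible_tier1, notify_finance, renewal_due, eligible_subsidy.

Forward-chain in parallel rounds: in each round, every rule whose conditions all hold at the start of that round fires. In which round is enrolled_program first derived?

3

Round 1: (i) [notify_finance -> has_dependent]; (v) [eligible_subsidy & eligible_tier1 -> adult_resident]; (vi) [tax_filed & renewal_due -> address_verified]; (vii) [eligible_tier1 -> household_head]. Adds has_dependent, adult_resident, address_verified, household_head.
Round 2: (iv) [has_dependent & tax_filed -> priority_flag]. Adds priority_flag.
Round 3: (ii) [tax_filed & priority_flag -> case_approved]; (viii) [priority_flag & address_verified & means_tested -> enrolled_program]. Adds case_approved, enrolled_program.
enrolled_program first appears in round 3.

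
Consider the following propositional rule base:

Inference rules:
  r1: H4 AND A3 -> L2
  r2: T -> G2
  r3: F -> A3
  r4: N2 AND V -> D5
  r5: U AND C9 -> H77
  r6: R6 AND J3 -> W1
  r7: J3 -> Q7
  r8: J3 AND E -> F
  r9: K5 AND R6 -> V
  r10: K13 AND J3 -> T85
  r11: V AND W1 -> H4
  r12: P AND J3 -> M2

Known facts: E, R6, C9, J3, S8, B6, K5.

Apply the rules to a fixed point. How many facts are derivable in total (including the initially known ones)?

14

Round 1: r6 [R6 AND J3 -> W1]; r7 [J3 -> Q7]; r8 [J3 AND E -> F]; r9 [K5 AND R6 -> V]. New: W1, Q7, F, V.
Round 2: r3 [F -> A3]; r11 [V AND W1 -> H4]. New: A3, H4.
Round 3: r1 [H4 AND A3 -> L2]. New: L2.
Closure: {A3, B6, C9, E, F, H4, J3, K5, L2, Q7, R6, S8, V, W1} — 14 facts.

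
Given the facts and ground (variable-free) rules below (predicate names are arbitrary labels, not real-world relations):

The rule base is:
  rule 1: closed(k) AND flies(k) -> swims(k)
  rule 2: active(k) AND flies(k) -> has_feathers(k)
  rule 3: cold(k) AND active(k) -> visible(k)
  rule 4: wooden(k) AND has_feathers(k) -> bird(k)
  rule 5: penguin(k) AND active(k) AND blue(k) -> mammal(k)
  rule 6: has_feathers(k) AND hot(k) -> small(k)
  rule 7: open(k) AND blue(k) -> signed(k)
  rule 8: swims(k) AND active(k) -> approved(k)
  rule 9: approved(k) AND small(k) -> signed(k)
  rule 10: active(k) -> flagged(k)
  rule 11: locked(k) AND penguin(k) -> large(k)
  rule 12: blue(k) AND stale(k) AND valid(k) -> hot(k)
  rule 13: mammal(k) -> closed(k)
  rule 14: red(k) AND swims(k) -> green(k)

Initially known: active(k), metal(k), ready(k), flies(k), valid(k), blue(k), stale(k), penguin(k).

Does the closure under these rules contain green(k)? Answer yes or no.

no

Round 1 fires rule 2, rule 5, rule 10, rule 12, giving has_feathers(k), mammal(k), flagged(k), hot(k).
Round 2 fires rule 6, rule 13, giving small(k), closed(k).
Round 3 fires rule 1, giving swims(k).
Round 4 fires rule 8, giving approved(k).
Round 5 fires rule 9, giving signed(k).
Fixed point reached. green(k) is concluded only by rule 14; rule 14 needs red(k) (never derived).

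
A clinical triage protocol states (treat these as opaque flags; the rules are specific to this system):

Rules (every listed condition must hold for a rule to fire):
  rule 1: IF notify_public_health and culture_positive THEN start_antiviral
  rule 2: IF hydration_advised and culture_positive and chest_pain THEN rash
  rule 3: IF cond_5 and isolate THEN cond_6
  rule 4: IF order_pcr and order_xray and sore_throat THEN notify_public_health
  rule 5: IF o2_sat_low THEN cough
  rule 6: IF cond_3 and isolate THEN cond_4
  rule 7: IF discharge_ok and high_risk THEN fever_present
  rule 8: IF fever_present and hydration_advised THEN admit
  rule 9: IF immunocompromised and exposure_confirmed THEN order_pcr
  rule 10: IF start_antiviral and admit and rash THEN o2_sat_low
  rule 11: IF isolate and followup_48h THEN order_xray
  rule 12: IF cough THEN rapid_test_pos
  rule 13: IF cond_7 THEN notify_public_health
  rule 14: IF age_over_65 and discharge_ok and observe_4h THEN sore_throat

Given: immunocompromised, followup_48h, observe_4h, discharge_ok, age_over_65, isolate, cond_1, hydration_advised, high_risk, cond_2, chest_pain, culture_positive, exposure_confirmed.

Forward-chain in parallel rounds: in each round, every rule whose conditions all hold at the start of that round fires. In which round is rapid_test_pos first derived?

6

Round 1: rule 2 [IF hydration_advised and culture_positive and chest_pain THEN rash]; rule 7 [IF discharge_ok and high_risk THEN fever_present]; rule 9 [IF immunocompromised and exposure_confirmed THEN order_pcr]; rule 11 [IF isolate and followup_48h THEN order_xray]; rule 14 [IF age_over_65 and discharge_ok and observe_4h THEN sore_throat]. Adds rash, fever_present, order_pcr, order_xray, sore_throat.
Round 2: rule 4 [IF order_pcr and order_xray and sore_throat THEN notify_public_health]; rule 8 [IF fever_present and hydration_advised THEN admit]. Adds notify_public_health, admit.
Round 3: rule 1 [IF notify_public_health and culture_positive THEN start_antiviral]. Adds start_antiviral.
Round 4: rule 10 [IF start_antiviral and admit and rash THEN o2_sat_low]. Adds o2_sat_low.
Round 5: rule 5 [IF o2_sat_low THEN cough]. Adds cough.
Round 6: rule 12 [IF cough THEN rapid_test_pos]. Adds rapid_test_pos.
rapid_test_pos first appears in round 6.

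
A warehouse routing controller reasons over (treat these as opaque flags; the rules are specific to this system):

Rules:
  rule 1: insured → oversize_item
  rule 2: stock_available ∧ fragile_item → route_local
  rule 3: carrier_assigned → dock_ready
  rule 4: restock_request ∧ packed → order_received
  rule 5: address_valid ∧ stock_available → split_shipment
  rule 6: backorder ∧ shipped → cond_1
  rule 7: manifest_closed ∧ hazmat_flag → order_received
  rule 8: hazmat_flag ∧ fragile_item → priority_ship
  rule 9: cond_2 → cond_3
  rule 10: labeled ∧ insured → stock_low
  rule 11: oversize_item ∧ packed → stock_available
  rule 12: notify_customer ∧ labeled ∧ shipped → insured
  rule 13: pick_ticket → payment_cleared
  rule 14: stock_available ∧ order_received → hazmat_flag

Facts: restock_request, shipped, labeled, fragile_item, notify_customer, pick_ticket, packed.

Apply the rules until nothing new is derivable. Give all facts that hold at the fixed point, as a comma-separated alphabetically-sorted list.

fragile_item, hazmat_flag, insured, labeled, notify_customer, order_received, oversize_item, packed, payment_cleared, pick_ticket, priority_ship, restock_request, route_local, shipped, stock_available, stock_low

Round 1 fires rule 4, rule 12, rule 13, giving order_received, insured, payment_cleared.
Round 2 fires rule 1, rule 10, giving oversize_item, stock_low.
Round 3 fires rule 11, giving stock_available.
Round 4 fires rule 2, rule 14, giving route_local, hazmat_flag.
Round 5 fires rule 8, giving priority_ship.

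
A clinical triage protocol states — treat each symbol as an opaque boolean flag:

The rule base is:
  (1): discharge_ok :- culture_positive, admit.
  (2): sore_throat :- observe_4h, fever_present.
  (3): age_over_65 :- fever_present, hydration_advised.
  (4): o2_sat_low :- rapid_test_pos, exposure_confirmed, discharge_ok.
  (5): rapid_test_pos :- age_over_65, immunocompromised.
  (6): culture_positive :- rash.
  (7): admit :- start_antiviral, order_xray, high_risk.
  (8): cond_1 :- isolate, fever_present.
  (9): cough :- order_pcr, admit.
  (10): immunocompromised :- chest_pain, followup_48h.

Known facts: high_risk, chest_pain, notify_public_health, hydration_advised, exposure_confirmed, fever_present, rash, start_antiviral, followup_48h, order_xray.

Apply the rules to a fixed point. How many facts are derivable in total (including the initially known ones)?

17

Round 1: (3) [age_over_65 :- fever_present, hydration_advised.]; (6) [culture_positive :- rash.]; (7) [admit :- start_antiviral, order_xray, high_risk.]; (10) [immunocompromised :- chest_pain, followup_48h.]. Adds age_over_65, culture_positive, admit, immunocompromised.
Round 2: (1) [discharge_ok :- culture_positive, admit.]; (5) [rapid_test_pos :- age_over_65, immunocompromised.]. Adds discharge_ok, rapid_test_pos.
Round 3: (4) [o2_sat_low :- rapid_test_pos, exposure_confirmed, discharge_ok.]. Adds o2_sat_low.
Closure: {admit, age_over_65, chest_pain, culture_positive, discharge_ok, exposure_confirmed, fever_present, followup_48h, high_risk, hydration_advised, immunocompromised, notify_public_health, o2_sat_low, order_xray, rapid_test_pos, rash, start_antiviral} — 17 facts.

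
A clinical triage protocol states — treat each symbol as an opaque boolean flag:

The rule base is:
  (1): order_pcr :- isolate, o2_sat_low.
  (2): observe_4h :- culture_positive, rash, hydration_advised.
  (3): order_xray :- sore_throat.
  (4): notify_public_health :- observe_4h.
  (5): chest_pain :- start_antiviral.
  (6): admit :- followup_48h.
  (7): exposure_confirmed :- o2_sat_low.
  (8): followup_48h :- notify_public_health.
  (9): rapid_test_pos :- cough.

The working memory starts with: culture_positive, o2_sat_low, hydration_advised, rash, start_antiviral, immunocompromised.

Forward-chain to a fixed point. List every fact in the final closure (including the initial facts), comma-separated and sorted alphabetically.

admit, chest_pain, culture_positive, exposure_confirmed, followup_48h, hydration_advised, immunocompromised, notify_public_health, o2_sat_low, observe_4h, rash, start_antiviral

Round 1 fires (2), (5), (7), giving observe_4h, chest_pain, exposure_confirmed.
Round 2 fires (4), giving notify_public_health.
Round 3 fires (8), giving followup_48h.
Round 4 fires (6), giving admit.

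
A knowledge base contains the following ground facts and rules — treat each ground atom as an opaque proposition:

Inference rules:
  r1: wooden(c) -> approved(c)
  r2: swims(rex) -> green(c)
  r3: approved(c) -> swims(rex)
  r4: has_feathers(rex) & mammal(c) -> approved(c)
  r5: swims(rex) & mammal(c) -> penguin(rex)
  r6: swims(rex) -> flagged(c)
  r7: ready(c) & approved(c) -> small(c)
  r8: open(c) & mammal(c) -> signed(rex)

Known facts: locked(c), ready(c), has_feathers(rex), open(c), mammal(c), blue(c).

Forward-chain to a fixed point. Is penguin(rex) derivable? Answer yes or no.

yes

[1] r4 [has_feathers(rex) & mammal(c) -> approved(c)]; r8 [open(c) & mammal(c) -> signed(rex)]. ⇒ new: approved(c), signed(rex).
[2] r3 [approved(c) -> swims(rex)]; r7 [ready(c) & approved(c) -> small(c)]. ⇒ new: swims(rex), small(c).
[3] r2 [swims(rex) -> green(c)]; r5 [swims(rex) & mammal(c) -> penguin(rex)]; r6 [swims(rex) -> flagged(c)]. ⇒ new: green(c), penguin(rex), flagged(c).
penguin(rex) appears in round 3, so it is derivable.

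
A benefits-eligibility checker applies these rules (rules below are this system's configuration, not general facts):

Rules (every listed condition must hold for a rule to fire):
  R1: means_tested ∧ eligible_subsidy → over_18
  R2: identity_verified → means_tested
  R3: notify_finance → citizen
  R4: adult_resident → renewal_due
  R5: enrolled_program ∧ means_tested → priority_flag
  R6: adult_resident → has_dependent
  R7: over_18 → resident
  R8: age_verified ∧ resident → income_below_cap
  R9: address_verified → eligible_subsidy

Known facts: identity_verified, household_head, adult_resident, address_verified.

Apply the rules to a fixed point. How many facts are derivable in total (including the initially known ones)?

10

Round 1 — R2, R4, R6, R9, derive means_tested, renewal_due, has_dependent, eligible_subsidy.
Round 2 — R1, derive over_18.
Round 3 — R7, derive resident.
Closure: {address_verified, adult_resident, eligible_subsidy, has_dependent, household_head, identity_verified, means_tested, over_18, renewal_due, resident} — 10 facts.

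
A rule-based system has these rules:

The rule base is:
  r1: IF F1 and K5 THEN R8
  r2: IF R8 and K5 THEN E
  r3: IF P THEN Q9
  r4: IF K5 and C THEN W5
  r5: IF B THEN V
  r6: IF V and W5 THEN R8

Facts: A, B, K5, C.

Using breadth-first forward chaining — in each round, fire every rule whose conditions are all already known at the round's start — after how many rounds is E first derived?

3

Round 1 fires r4, r5, giving W5, V.
Round 2 fires r6, giving R8.
Round 3 fires r2, giving E.
E first appears in round 3.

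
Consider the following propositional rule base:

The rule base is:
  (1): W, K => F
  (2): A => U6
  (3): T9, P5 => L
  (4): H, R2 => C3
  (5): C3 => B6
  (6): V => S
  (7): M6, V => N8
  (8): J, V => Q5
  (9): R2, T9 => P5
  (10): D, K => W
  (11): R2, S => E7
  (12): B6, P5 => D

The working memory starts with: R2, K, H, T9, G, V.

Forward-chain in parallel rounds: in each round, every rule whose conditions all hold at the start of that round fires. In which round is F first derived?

Round 1 — (4), (6), (9), derive C3, S, P5.
Round 2 — (3), (5), (11), derive L, B6, E7.
Round 3 — (12), derive D.
Round 4 — (10), derive W.
Round 5 — (1), derive F.
F first appears in round 5.

5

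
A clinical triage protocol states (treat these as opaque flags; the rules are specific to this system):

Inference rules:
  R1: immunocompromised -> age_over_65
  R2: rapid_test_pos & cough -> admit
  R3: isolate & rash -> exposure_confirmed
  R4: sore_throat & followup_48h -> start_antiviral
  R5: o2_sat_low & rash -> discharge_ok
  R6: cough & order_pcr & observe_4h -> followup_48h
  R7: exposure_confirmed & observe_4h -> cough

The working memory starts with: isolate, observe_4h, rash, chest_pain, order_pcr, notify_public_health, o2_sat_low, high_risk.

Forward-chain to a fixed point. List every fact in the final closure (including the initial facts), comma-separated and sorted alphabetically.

chest_pain, cough, discharge_ok, exposure_confirmed, followup_48h, high_risk, isolate, notify_public_health, o2_sat_low, observe_4h, order_pcr, rash

Round 1: R3 [isolate & rash -> exposure_confirmed]; R5 [o2_sat_low & rash -> discharge_ok]. Adds exposure_confirmed, discharge_ok.
Round 2: R7 [exposure_confirmed & observe_4h -> cough]. Adds cough.
Round 3: R6 [cough & order_pcr & observe_4h -> followup_48h]. Adds followup_48h.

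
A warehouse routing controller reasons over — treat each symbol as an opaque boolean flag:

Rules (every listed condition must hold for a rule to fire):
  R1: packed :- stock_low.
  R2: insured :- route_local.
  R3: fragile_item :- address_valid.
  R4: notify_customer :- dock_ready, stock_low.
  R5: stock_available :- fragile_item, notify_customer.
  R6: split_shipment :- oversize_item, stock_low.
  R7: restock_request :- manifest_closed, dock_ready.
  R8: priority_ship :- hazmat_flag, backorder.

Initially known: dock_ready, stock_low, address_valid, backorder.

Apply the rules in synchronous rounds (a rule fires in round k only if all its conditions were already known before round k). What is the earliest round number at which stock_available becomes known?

Round 1 — R1, R3, R4, derive packed, fragile_item, notify_customer.
Round 2 — R5, derive stock_available.
stock_available first appears in round 2.

2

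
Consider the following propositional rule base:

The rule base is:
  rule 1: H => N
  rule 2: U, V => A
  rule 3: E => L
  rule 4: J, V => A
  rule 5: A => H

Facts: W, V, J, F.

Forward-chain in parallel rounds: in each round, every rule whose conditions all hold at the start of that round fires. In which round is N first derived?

Round 1: rule 4 [J, V => A]. New: A.
Round 2: rule 5 [A => H]. New: H.
Round 3: rule 1 [H => N]. New: N.
N first appears in round 3.

3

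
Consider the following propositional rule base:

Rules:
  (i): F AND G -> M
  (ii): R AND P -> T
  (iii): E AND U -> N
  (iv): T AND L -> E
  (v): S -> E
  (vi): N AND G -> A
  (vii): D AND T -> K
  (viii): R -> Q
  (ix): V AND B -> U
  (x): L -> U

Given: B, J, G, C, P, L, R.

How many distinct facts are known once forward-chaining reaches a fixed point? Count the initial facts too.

13

[1] (ii) [R AND P -> T]; (viii) [R -> Q]; (x) [L -> U]. ⇒ new: T, Q, U.
[2] (iv) [T AND L -> E]. ⇒ new: E.
[3] (iii) [E AND U -> N]. ⇒ new: N.
[4] (vi) [N AND G -> A]. ⇒ new: A.
Closure: {A, B, C, E, G, J, L, N, P, Q, R, T, U} — 13 facts.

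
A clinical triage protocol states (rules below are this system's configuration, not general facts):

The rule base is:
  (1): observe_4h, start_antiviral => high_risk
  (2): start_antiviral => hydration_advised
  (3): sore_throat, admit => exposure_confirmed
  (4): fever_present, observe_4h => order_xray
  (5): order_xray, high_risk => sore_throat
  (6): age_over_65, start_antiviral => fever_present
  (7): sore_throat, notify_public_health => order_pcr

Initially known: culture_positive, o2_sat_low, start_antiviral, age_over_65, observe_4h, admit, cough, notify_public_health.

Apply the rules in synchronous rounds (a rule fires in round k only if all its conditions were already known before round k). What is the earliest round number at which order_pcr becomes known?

[1] (1) [observe_4h, start_antiviral => high_risk]; (2) [start_antiviral => hydration_advised]; (6) [age_over_65, start_antiviral => fever_present]. ⇒ new: high_risk, hydration_advised, fever_present.
[2] (4) [fever_present, observe_4h => order_xray]. ⇒ new: order_xray.
[3] (5) [order_xray, high_risk => sore_throat]. ⇒ new: sore_throat.
[4] (3) [sore_throat, admit => exposure_confirmed]; (7) [sore_throat, notify_public_health => order_pcr]. ⇒ new: exposure_confirmed, order_pcr.
order_pcr first appears in round 4.

4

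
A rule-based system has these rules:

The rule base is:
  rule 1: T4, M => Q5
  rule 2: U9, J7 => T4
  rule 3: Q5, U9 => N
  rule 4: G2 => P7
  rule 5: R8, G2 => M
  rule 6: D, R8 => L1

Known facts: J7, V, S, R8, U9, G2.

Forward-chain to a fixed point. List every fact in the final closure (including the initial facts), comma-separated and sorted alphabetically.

G2, J7, M, N, P7, Q5, R8, S, T4, U9, V

Round 1 — rule 2, rule 4, rule 5, derive T4, P7, M.
Round 2 — rule 1, derive Q5.
Round 3 — rule 3, derive N.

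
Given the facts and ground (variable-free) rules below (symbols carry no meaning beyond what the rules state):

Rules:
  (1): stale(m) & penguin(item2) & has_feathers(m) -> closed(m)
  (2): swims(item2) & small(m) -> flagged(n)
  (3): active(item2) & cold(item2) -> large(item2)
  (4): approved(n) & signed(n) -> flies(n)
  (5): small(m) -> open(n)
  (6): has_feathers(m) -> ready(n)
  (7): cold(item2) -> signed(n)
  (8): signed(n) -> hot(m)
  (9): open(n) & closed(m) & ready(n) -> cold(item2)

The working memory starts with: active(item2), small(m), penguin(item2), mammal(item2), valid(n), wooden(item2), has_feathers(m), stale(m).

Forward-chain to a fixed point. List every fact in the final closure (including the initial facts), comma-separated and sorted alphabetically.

Round 1: (1) [stale(m) & penguin(item2) & has_feathers(m) -> closed(m)]; (5) [small(m) -> open(n)]; (6) [has_feathers(m) -> ready(n)]. New: closed(m), open(n), ready(n).
Round 2: (9) [open(n) & closed(m) & ready(n) -> cold(item2)]. New: cold(item2).
Round 3: (3) [active(item2) & cold(item2) -> large(item2)]; (7) [cold(item2) -> signed(n)]. New: large(item2), signed(n).
Round 4: (8) [signed(n) -> hot(m)]. New: hot(m).

active(item2), closed(m), cold(item2), has_feathers(m), hot(m), large(item2), mammal(item2), open(n), penguin(item2), ready(n), signed(n), small(m), stale(m), valid(n), wooden(item2)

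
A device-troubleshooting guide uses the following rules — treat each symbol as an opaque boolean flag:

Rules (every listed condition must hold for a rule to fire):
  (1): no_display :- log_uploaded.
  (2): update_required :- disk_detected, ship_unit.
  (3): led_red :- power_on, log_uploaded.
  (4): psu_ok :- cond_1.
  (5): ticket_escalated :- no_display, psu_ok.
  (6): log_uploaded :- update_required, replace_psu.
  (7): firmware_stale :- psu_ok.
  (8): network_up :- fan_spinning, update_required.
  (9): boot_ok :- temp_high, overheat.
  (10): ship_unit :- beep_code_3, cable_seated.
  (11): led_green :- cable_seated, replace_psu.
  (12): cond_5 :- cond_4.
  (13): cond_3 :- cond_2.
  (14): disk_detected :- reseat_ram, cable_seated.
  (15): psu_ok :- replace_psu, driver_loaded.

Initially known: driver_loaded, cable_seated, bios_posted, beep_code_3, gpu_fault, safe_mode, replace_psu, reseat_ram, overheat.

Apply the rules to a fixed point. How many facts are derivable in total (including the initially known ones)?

18

Round 1: (10) [ship_unit :- beep_code_3, cable_seated.]; (11) [led_green :- cable_seated, replace_psu.]; (14) [disk_detected :- reseat_ram, cable_seated.]; (15) [psu_ok :- replace_psu, driver_loaded.]. Adds ship_unit, led_green, disk_detected, psu_ok.
Round 2: (2) [update_required :- disk_detected, ship_unit.]; (7) [firmware_stale :- psu_ok.]. Adds update_required, firmware_stale.
Round 3: (6) [log_uploaded :- update_required, replace_psu.]. Adds log_uploaded.
Round 4: (1) [no_display :- log_uploaded.]. Adds no_display.
Round 5: (5) [ticket_escalated :- no_display, psu_ok.]. Adds ticket_escalated.
Closure: {beep_code_3, bios_posted, cable_seated, disk_detected, driver_loaded, firmware_stale, gpu_fault, led_green, log_uploaded, no_display, overheat, psu_ok, replace_psu, reseat_ram, safe_mode, ship_unit, ticket_escalated, update_required} — 18 facts.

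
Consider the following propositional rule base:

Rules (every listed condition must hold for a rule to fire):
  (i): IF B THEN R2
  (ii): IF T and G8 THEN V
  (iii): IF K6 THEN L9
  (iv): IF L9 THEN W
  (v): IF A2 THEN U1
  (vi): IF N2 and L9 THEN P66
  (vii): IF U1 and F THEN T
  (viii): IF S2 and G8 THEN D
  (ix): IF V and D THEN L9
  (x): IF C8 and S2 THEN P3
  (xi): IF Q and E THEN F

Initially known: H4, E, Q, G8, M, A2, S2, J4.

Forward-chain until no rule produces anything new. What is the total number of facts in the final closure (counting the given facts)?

Round 1 fires (v), (viii), (xi), giving U1, D, F.
Round 2 fires (vii), giving T.
Round 3 fires (ii), giving V.
Round 4 fires (ix), giving L9.
Round 5 fires (iv), giving W.
Closure: {A2, D, E, F, G8, H4, J4, L9, M, Q, S2, T, U1, V, W} — 15 facts.

15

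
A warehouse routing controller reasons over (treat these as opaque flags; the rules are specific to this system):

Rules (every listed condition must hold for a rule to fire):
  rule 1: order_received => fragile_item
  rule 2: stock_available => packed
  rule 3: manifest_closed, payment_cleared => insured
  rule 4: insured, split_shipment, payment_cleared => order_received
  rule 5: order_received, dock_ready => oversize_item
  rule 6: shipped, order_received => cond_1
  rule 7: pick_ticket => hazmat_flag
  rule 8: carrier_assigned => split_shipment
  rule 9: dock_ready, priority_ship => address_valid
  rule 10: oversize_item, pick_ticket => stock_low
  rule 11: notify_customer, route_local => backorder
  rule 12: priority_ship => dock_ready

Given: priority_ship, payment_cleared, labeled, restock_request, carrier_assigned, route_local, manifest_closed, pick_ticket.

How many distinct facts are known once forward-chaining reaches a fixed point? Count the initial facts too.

Round 1 fires rule 3, rule 7, rule 8, rule 12, giving insured, hazmat_flag, split_shipment, dock_ready.
Round 2 fires rule 4, rule 9, giving order_received, address_valid.
Round 3 fires rule 1, rule 5, giving fragile_item, oversize_item.
Round 4 fires rule 10, giving stock_low.
Closure: {address_valid, carrier_assigned, dock_ready, fragile_item, hazmat_flag, insured, labeled, manifest_closed, order_received, oversize_item, payment_cleared, pick_ticket, priority_ship, restock_request, route_local, split_shipment, stock_low} — 17 facts.

17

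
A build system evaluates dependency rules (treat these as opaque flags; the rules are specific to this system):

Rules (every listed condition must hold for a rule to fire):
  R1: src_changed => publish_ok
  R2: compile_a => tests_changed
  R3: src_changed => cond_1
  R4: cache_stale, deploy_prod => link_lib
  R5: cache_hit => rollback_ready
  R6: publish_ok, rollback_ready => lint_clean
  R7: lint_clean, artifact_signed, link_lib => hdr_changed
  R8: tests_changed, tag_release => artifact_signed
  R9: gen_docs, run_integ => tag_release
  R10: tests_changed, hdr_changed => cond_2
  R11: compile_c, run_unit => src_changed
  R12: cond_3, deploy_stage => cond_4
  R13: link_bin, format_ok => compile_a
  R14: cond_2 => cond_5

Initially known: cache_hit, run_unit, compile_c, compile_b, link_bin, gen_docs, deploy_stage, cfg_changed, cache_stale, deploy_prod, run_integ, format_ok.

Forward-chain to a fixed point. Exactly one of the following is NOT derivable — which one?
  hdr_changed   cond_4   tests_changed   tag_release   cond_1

cond_4

Round 1 fires R4, R5, R9, R11, R13, giving link_lib, rollback_ready, tag_release, src_changed, compile_a.
Round 2 fires R1, R2, R3, giving publish_ok, tests_changed, cond_1.
Round 3 fires R6, R8, giving lint_clean, artifact_signed.
Round 4 fires R7, giving hdr_changed.
Round 5 fires R10, giving cond_2.
Round 6 fires R14, giving cond_5.
Derived: tag_release (round 1), cond_1 (round 2), hdr_changed (round 4), tests_changed (round 2). cond_4 never appears in any round.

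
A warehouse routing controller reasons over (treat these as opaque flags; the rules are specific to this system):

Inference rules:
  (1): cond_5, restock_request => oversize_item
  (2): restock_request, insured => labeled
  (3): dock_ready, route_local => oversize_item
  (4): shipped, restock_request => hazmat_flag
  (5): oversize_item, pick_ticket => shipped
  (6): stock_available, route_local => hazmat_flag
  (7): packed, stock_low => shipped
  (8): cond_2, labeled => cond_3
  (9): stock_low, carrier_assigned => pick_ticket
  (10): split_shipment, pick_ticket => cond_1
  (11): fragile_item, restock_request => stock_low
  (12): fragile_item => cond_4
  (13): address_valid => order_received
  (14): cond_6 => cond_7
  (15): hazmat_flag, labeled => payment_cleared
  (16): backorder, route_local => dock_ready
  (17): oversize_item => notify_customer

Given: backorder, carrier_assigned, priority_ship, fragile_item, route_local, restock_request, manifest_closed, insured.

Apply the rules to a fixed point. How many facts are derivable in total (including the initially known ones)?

18

Round 1: (2) [restock_request, insured => labeled]; (11) [fragile_item, restock_request => stock_low]; (12) [fragile_item => cond_4]; (16) [backorder, route_local => dock_ready]. Adds labeled, stock_low, cond_4, dock_ready.
Round 2: (3) [dock_ready, route_local => oversize_item]; (9) [stock_low, carrier_assigned => pick_ticket]. Adds oversize_item, pick_ticket.
Round 3: (5) [oversize_item, pick_ticket => shipped]; (17) [oversize_item => notify_customer]. Adds shipped, notify_customer.
Round 4: (4) [shipped, restock_request => hazmat_flag]. Adds hazmat_flag.
Round 5: (15) [hazmat_flag, labeled => payment_cleared]. Adds payment_cleared.
Closure: {backorder, carrier_assigned, cond_4, dock_ready, fragile_item, hazmat_flag, insured, labeled, manifest_closed, notify_customer, oversize_item, payment_cleared, pick_ticket, priority_ship, restock_request, route_local, shipped, stock_low} — 18 facts.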